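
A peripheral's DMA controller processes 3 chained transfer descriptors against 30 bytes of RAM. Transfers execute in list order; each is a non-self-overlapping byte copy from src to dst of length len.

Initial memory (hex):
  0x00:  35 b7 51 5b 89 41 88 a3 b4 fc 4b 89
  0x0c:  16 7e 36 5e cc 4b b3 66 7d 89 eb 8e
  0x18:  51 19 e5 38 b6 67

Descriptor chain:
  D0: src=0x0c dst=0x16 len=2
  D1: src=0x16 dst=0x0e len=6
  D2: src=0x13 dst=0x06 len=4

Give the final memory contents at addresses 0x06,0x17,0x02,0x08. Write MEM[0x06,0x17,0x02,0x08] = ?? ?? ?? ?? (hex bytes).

MEM[0x06,0x17,0x02,0x08] = 38 7e 51 89

[0] 0x0c->0x16 len=2 : 16 7e
[1] 0x16->0x0e len=6 : 16 7e 51 19 e5 38
[2] 0x13->0x06 len=4 : 38 7d 89 16
query mem[0x06]=0x38, mem[0x17]=0x7e, mem[0x02]=0x51, mem[0x08]=0x89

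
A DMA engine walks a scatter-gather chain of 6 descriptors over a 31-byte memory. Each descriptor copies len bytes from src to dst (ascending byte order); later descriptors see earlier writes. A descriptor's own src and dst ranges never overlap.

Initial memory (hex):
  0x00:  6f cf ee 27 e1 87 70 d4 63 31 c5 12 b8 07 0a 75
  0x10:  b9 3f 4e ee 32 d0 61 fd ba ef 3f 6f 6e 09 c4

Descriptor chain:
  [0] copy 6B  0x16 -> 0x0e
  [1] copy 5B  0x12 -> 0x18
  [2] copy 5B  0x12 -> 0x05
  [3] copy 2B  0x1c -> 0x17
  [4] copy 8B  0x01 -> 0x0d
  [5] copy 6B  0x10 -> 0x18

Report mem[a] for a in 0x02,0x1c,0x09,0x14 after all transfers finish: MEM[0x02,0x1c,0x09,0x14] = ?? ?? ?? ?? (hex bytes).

MEM[0x02,0x1c,0x09,0x14] = ee d0 61 d0

[0] 0x16->0x0e len=6 : 61 fd ba ef 3f 6f
[1] 0x12->0x18 len=5 : 3f 6f 32 d0 61
[2] 0x12->0x05 len=5 : 3f 6f 32 d0 61
[3] 0x1c->0x17 len=2 : 61 09
[4] 0x01->0x0d len=8 : cf ee 27 e1 3f 6f 32 d0
[5] 0x10->0x18 len=6 : e1 3f 6f 32 d0 d0
query mem[0x02]=0xee, mem[0x1c]=0xd0, mem[0x09]=0x61, mem[0x14]=0xd0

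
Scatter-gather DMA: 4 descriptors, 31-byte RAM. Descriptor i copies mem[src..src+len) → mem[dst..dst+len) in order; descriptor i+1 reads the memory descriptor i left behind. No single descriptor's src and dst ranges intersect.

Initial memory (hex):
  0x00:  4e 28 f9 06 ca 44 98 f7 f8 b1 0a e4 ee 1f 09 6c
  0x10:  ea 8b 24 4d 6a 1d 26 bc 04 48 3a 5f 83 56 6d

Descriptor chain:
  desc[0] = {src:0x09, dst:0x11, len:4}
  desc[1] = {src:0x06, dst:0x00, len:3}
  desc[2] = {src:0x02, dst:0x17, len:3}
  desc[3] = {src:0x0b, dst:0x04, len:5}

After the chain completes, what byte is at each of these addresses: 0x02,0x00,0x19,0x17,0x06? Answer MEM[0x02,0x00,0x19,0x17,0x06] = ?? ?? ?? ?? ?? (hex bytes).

MEM[0x02,0x00,0x19,0x17,0x06] = f8 98 ca f8 1f

  after D0: wrote 4B at 0x11 = b10ae4ee
  after D1: wrote 3B at 0x00 = 98f7f8
  after D2: wrote 3B at 0x17 = f806ca
  after D3: wrote 5B at 0x04 = e4ee1f096c
query mem[0x02]=0xf8, mem[0x00]=0x98, mem[0x19]=0xca, mem[0x17]=0xf8, mem[0x06]=0x1f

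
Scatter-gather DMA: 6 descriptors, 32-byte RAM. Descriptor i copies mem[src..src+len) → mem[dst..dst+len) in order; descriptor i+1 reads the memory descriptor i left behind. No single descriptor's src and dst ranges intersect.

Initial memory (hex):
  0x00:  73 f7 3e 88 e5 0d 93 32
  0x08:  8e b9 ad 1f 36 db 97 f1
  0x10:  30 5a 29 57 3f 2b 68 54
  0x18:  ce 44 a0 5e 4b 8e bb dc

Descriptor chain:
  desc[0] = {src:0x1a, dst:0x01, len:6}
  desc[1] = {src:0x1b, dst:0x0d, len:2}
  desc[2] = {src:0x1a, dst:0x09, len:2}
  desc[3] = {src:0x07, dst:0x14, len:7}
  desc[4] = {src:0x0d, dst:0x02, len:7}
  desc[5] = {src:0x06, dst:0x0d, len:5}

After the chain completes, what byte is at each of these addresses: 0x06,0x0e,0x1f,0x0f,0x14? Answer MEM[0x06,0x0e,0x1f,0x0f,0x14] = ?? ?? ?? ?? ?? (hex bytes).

[0] 0x1a->0x01 len=6 : a0 5e 4b 8e bb dc
[1] 0x1b->0x0d len=2 : 5e 4b
[2] 0x1a->0x09 len=2 : a0 5e
[3] 0x07->0x14 len=7 : 32 8e a0 5e 1f 36 5e
[4] 0x0d->0x02 len=7 : 5e 4b f1 30 5a 29 57
[5] 0x06->0x0d len=5 : 5a 29 57 a0 5e
query mem[0x06]=0x5a, mem[0x0e]=0x29, mem[0x1f]=0xdc, mem[0x0f]=0x57, mem[0x14]=0x32

MEM[0x06,0x0e,0x1f,0x0f,0x14] = 5a 29 dc 57 32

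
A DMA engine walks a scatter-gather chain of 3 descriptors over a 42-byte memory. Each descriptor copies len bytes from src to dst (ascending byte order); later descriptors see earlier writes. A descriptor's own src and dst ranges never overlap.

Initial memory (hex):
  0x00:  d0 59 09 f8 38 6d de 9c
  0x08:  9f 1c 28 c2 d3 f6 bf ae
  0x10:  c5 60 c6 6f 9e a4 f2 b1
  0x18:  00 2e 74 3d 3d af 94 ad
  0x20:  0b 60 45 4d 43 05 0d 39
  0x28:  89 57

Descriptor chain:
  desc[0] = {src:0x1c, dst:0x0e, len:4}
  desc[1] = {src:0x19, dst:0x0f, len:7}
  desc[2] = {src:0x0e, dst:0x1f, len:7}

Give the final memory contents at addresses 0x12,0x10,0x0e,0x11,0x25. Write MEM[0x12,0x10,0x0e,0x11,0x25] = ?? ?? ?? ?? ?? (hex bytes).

MEM[0x12,0x10,0x0e,0x11,0x25] = 3d 74 3d 3d 94

  after D0: wrote 4B at 0x0e = 3daf94ad
  after D1: wrote 7B at 0x0f = 2e743d3daf94ad
  after D2: wrote 7B at 0x1f = 3d2e743d3daf94
query mem[0x12]=0x3d, mem[0x10]=0x74, mem[0x0e]=0x3d, mem[0x11]=0x3d, mem[0x25]=0x94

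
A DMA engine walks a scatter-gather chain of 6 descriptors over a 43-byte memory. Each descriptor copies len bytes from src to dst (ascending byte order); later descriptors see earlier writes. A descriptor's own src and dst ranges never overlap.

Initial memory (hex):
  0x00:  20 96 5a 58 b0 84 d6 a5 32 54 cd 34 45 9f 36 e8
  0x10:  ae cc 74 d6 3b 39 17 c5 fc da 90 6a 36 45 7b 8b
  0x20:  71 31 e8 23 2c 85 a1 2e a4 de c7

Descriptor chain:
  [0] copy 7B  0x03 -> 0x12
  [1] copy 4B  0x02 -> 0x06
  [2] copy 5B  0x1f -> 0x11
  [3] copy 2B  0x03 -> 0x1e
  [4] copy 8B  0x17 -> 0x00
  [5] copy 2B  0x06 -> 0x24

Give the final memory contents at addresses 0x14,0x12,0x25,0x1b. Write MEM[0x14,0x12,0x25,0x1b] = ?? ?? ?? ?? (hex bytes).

#0 dst[0x12+7] := {0x58,0xb0,0x84,0xd6,0xa5,0x32,0x54}
#1 dst[0x06+4] := {0x5a,0x58,0xb0,0x84}
#2 dst[0x11+5] := {0x8b,0x71,0x31,0xe8,0x23}
#3 dst[0x1e+2] := {0x58,0xb0}
#4 dst[0x00+8] := {0x32,0x54,0xda,0x90,0x6a,0x36,0x45,0x58}
#5 dst[0x24+2] := {0x45,0x58}
query mem[0x14]=0xe8, mem[0x12]=0x71, mem[0x25]=0x58, mem[0x1b]=0x6a

MEM[0x14,0x12,0x25,0x1b] = e8 71 58 6a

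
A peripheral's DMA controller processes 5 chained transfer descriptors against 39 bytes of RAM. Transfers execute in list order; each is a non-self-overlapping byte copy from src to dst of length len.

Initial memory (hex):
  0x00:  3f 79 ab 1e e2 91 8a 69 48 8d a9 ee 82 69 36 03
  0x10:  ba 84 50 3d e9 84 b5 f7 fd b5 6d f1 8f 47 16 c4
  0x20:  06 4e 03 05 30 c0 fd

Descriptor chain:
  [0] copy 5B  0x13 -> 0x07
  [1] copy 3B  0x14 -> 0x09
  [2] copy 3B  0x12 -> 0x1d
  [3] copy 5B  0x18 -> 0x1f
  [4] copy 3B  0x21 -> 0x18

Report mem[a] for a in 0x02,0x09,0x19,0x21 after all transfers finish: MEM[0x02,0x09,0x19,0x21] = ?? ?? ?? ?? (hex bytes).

MEM[0x02,0x09,0x19,0x21] = ab e9 f1 6d

[0] 0x13->0x07 len=5 : 3d e9 84 b5 f7
[1] 0x14->0x09 len=3 : e9 84 b5
[2] 0x12->0x1d len=3 : 50 3d e9
[3] 0x18->0x1f len=5 : fd b5 6d f1 8f
[4] 0x21->0x18 len=3 : 6d f1 8f
query mem[0x02]=0xab, mem[0x09]=0xe9, mem[0x19]=0xf1, mem[0x21]=0x6d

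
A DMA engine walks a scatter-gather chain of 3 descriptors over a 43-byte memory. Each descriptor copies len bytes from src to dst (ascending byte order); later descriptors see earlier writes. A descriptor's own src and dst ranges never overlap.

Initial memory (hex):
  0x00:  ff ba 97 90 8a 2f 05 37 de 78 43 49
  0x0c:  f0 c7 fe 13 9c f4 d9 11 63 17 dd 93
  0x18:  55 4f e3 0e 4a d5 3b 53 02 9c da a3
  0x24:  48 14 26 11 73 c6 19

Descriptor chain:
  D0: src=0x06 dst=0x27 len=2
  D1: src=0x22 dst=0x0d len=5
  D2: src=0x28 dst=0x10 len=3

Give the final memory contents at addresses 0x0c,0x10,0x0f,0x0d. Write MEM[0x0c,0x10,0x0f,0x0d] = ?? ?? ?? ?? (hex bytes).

#0 dst[0x27+2] := {0x05,0x37}
#1 dst[0x0d+5] := {0xda,0xa3,0x48,0x14,0x26}
#2 dst[0x10+3] := {0x37,0xc6,0x19}
query mem[0x0c]=0xf0, mem[0x10]=0x37, mem[0x0f]=0x48, mem[0x0d]=0xda

MEM[0x0c,0x10,0x0f,0x0d] = f0 37 48 da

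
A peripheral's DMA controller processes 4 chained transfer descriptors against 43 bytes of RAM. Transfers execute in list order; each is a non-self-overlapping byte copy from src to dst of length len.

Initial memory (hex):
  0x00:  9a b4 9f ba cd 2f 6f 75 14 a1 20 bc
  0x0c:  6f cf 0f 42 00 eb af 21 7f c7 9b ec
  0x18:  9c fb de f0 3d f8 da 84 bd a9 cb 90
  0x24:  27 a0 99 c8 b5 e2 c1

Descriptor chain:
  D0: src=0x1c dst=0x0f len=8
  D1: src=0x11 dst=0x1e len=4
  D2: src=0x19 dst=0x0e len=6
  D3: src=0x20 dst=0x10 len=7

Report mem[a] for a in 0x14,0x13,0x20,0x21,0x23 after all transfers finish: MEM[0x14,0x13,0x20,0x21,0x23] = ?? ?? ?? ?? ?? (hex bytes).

[0] 0x1c->0x0f len=8 : 3d f8 da 84 bd a9 cb 90
[1] 0x11->0x1e len=4 : da 84 bd a9
[2] 0x19->0x0e len=6 : fb de f0 3d f8 da
[3] 0x20->0x10 len=7 : bd a9 cb 90 27 a0 99
query mem[0x14]=0x27, mem[0x13]=0x90, mem[0x20]=0xbd, mem[0x21]=0xa9, mem[0x23]=0x90

MEM[0x14,0x13,0x20,0x21,0x23] = 27 90 bd a9 90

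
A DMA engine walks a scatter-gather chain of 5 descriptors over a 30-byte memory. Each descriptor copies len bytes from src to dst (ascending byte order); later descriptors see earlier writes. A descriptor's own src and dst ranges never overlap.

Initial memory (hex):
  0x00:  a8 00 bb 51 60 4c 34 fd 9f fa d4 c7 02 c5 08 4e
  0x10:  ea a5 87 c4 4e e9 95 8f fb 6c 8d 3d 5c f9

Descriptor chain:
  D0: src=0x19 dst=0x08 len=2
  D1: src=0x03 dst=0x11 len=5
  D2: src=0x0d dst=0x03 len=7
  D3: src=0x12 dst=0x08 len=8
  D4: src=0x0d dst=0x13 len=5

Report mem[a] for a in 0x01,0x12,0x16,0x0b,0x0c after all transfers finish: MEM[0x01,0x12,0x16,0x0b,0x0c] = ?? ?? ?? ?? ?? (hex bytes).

[0] 0x19->0x08 len=2 : 6c 8d
[1] 0x03->0x11 len=5 : 51 60 4c 34 fd
[2] 0x0d->0x03 len=7 : c5 08 4e ea 51 60 4c
[3] 0x12->0x08 len=8 : 60 4c 34 fd 95 8f fb 6c
[4] 0x0d->0x13 len=5 : 8f fb 6c ea 51
query mem[0x01]=0x00, mem[0x12]=0x60, mem[0x16]=0xea, mem[0x0b]=0xfd, mem[0x0c]=0x95

MEM[0x01,0x12,0x16,0x0b,0x0c] = 00 60 ea fd 95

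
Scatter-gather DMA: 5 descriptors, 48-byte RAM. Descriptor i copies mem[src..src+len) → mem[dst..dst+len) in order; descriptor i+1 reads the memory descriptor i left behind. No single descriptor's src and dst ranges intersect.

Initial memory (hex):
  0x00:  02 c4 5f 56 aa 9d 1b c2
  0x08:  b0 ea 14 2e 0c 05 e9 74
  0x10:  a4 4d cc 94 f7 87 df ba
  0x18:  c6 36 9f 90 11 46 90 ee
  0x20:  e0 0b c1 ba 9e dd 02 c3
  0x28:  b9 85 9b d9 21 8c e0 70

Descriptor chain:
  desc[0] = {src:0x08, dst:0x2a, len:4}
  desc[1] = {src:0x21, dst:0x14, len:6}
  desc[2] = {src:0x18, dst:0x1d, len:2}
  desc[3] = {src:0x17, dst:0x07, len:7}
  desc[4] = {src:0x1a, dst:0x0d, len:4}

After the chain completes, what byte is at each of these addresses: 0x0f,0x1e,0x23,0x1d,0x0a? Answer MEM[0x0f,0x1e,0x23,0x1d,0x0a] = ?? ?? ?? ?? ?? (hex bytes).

MEM[0x0f,0x1e,0x23,0x1d,0x0a] = 11 02 ba dd 9f

[0] 0x08->0x2a len=4 : b0 ea 14 2e
[1] 0x21->0x14 len=6 : 0b c1 ba 9e dd 02
[2] 0x18->0x1d len=2 : dd 02
[3] 0x17->0x07 len=7 : 9e dd 02 9f 90 11 dd
[4] 0x1a->0x0d len=4 : 9f 90 11 dd
query mem[0x0f]=0x11, mem[0x1e]=0x02, mem[0x23]=0xba, mem[0x1d]=0xdd, mem[0x0a]=0x9f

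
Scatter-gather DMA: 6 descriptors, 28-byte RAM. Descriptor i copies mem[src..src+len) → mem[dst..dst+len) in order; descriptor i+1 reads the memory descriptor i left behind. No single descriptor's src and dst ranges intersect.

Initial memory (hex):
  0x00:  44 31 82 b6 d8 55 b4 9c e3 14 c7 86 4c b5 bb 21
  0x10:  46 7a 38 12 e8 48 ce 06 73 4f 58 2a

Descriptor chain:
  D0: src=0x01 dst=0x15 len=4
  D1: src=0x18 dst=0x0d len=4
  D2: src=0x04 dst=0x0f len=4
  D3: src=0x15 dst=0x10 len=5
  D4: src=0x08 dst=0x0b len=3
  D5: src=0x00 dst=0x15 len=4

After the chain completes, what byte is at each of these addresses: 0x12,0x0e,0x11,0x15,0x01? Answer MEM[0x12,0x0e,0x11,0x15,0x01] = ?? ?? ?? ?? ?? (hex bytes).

MEM[0x12,0x0e,0x11,0x15,0x01] = b6 4f 82 44 31

D0: mem[0x15..0x18] <- [31 82 b6 d8]
D1: mem[0x0d..0x10] <- [d8 4f 58 2a]
D2: mem[0x0f..0x12] <- [d8 55 b4 9c]
D3: mem[0x10..0x14] <- [31 82 b6 d8 4f]
D4: mem[0x0b..0x0d] <- [e3 14 c7]
D5: mem[0x15..0x18] <- [44 31 82 b6]
query mem[0x12]=0xb6, mem[0x0e]=0x4f, mem[0x11]=0x82, mem[0x15]=0x44, mem[0x01]=0x31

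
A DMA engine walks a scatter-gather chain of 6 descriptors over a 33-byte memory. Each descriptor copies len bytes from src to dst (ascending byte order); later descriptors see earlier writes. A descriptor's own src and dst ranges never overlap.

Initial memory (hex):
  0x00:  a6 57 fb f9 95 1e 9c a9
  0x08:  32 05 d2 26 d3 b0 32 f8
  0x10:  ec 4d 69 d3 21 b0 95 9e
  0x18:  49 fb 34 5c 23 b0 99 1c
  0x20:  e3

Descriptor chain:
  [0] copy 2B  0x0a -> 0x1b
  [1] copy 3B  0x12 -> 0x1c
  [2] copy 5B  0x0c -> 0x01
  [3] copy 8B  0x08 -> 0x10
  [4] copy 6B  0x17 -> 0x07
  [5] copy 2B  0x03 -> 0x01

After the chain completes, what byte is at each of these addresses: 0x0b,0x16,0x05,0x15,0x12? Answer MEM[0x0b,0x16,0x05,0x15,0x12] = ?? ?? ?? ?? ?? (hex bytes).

  after D0: wrote 2B at 0x1b = d226
  after D1: wrote 3B at 0x1c = 69d321
  after D2: wrote 5B at 0x01 = d3b032f8ec
  after D3: wrote 8B at 0x10 = 3205d226d3b032f8
  after D4: wrote 6B at 0x07 = f849fb34d269
  after D5: wrote 2B at 0x01 = 32f8
query mem[0x0b]=0xd2, mem[0x16]=0x32, mem[0x05]=0xec, mem[0x15]=0xb0, mem[0x12]=0xd2

MEM[0x0b,0x16,0x05,0x15,0x12] = d2 32 ec b0 d2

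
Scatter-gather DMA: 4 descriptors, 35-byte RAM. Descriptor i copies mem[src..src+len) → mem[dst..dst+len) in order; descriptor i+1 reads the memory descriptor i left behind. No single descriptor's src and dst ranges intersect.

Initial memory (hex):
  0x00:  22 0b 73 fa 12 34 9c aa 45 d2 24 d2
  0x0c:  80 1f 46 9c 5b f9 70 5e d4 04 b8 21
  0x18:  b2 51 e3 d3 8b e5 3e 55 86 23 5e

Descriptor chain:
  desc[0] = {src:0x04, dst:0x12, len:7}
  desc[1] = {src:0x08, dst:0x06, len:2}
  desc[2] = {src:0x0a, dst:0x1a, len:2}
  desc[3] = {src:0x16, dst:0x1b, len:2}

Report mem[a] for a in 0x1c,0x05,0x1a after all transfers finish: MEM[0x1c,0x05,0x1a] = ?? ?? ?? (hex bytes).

  after D0: wrote 7B at 0x12 = 12349caa45d224
  after D1: wrote 2B at 0x06 = 45d2
  after D2: wrote 2B at 0x1a = 24d2
  after D3: wrote 2B at 0x1b = 45d2
query mem[0x1c]=0xd2, mem[0x05]=0x34, mem[0x1a]=0x24

MEM[0x1c,0x05,0x1a] = d2 34 24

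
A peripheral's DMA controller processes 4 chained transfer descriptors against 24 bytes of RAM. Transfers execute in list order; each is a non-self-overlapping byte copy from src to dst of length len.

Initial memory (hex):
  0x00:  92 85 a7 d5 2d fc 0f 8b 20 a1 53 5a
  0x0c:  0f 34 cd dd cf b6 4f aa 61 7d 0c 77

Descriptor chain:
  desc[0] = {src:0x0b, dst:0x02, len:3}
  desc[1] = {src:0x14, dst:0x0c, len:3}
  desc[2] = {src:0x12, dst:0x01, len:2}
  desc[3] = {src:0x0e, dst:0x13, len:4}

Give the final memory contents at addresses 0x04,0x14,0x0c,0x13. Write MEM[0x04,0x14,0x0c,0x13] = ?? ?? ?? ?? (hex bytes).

MEM[0x04,0x14,0x0c,0x13] = 34 dd 61 0c

D0: mem[0x02..0x04] <- [5a 0f 34]
D1: mem[0x0c..0x0e] <- [61 7d 0c]
D2: mem[0x01..0x02] <- [4f aa]
D3: mem[0x13..0x16] <- [0c dd cf b6]
query mem[0x04]=0x34, mem[0x14]=0xdd, mem[0x0c]=0x61, mem[0x13]=0x0c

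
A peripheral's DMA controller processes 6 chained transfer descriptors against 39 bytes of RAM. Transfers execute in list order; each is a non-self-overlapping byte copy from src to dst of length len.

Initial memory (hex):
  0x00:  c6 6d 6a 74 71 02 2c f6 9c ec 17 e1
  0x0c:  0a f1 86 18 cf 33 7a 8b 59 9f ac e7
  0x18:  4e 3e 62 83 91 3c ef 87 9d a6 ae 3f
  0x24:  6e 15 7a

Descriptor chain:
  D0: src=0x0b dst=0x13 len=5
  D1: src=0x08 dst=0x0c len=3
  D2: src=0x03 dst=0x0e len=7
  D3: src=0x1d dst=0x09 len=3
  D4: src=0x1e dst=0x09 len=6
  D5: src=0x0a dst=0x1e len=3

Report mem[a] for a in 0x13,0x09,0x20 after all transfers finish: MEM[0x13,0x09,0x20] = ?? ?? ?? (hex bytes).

  after D0: wrote 5B at 0x13 = e10af18618
  after D1: wrote 3B at 0x0c = 9cec17
  after D2: wrote 7B at 0x0e = 7471022cf69cec
  after D3: wrote 3B at 0x09 = 3cef87
  after D4: wrote 6B at 0x09 = ef879da6ae3f
  after D5: wrote 3B at 0x1e = 879da6
query mem[0x13]=0x9c, mem[0x09]=0xef, mem[0x20]=0xa6

MEM[0x13,0x09,0x20] = 9c ef a6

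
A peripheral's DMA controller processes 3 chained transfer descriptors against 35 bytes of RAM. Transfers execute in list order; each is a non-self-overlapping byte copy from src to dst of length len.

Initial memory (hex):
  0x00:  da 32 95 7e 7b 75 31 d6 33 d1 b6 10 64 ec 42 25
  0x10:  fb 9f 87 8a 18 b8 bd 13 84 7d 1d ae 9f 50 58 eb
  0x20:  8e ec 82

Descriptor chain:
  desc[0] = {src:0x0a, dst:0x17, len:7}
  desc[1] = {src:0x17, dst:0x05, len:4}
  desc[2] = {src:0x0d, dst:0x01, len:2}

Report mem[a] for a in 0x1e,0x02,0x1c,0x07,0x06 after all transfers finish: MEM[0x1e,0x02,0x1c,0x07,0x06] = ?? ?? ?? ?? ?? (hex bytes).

MEM[0x1e,0x02,0x1c,0x07,0x06] = 58 42 25 64 10

  after D0: wrote 7B at 0x17 = b61064ec4225fb
  after D1: wrote 4B at 0x05 = b61064ec
  after D2: wrote 2B at 0x01 = ec42
query mem[0x1e]=0x58, mem[0x02]=0x42, mem[0x1c]=0x25, mem[0x07]=0x64, mem[0x06]=0x10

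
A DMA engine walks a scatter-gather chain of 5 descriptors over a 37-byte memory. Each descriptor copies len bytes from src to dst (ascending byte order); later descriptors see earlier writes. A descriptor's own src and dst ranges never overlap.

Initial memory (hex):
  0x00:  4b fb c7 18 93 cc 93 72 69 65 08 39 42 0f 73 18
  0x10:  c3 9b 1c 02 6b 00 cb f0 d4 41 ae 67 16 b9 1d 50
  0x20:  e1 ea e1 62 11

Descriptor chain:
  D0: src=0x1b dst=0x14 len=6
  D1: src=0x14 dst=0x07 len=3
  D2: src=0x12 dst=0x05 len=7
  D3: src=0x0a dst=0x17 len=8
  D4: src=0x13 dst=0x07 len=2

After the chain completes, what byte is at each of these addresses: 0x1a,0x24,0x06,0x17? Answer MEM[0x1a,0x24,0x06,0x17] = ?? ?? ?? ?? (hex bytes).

MEM[0x1a,0x24,0x06,0x17] = 0f 11 02 1d

[0] 0x1b->0x14 len=6 : 67 16 b9 1d 50 e1
[1] 0x14->0x07 len=3 : 67 16 b9
[2] 0x12->0x05 len=7 : 1c 02 67 16 b9 1d 50
[3] 0x0a->0x17 len=8 : 1d 50 42 0f 73 18 c3 9b
[4] 0x13->0x07 len=2 : 02 67
query mem[0x1a]=0x0f, mem[0x24]=0x11, mem[0x06]=0x02, mem[0x17]=0x1d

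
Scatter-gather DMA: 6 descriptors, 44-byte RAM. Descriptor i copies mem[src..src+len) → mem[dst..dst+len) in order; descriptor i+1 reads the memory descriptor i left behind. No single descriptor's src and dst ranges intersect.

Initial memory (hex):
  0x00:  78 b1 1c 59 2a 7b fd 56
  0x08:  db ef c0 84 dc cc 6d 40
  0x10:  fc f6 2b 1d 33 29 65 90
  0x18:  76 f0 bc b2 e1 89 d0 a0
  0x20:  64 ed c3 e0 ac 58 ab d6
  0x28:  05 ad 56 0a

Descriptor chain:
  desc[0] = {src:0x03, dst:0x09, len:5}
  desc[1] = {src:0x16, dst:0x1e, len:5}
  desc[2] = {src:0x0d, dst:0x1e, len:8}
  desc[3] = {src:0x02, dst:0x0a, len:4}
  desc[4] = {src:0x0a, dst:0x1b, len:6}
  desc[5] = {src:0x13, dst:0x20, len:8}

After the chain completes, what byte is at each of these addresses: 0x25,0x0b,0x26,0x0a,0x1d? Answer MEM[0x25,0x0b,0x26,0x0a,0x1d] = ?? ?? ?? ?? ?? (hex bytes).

MEM[0x25,0x0b,0x26,0x0a,0x1d] = 76 59 f0 1c 2a

  after D0: wrote 5B at 0x09 = 592a7bfd56
  after D1: wrote 5B at 0x1e = 659076f0bc
  after D2: wrote 8B at 0x1e = 566d40fcf62b1d33
  after D3: wrote 4B at 0x0a = 1c592a7b
  after D4: wrote 6B at 0x1b = 1c592a7b6d40
  after D5: wrote 8B at 0x20 = 1d3329659076f0bc
query mem[0x25]=0x76, mem[0x0b]=0x59, mem[0x26]=0xf0, mem[0x0a]=0x1c, mem[0x1d]=0x2a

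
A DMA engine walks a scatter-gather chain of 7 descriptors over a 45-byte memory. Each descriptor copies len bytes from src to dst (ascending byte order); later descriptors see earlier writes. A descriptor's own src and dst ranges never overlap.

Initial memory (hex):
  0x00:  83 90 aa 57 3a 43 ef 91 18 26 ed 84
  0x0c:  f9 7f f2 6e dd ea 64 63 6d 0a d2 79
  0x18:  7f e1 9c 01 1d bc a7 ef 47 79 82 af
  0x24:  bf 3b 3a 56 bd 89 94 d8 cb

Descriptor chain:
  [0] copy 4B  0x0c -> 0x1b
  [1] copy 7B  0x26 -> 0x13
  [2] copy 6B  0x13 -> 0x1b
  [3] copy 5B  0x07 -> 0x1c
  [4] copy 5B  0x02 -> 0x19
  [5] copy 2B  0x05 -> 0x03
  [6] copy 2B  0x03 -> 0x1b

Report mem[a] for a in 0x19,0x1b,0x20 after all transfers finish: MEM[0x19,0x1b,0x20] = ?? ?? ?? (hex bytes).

MEM[0x19,0x1b,0x20] = aa 43 84

D0: mem[0x1b..0x1e] <- [f9 7f f2 6e]
D1: mem[0x13..0x19] <- [3a 56 bd 89 94 d8 cb]
D2: mem[0x1b..0x20] <- [3a 56 bd 89 94 d8]
D3: mem[0x1c..0x20] <- [91 18 26 ed 84]
D4: mem[0x19..0x1d] <- [aa 57 3a 43 ef]
D5: mem[0x03..0x04] <- [43 ef]
D6: mem[0x1b..0x1c] <- [43 ef]
query mem[0x19]=0xaa, mem[0x1b]=0x43, mem[0x20]=0x84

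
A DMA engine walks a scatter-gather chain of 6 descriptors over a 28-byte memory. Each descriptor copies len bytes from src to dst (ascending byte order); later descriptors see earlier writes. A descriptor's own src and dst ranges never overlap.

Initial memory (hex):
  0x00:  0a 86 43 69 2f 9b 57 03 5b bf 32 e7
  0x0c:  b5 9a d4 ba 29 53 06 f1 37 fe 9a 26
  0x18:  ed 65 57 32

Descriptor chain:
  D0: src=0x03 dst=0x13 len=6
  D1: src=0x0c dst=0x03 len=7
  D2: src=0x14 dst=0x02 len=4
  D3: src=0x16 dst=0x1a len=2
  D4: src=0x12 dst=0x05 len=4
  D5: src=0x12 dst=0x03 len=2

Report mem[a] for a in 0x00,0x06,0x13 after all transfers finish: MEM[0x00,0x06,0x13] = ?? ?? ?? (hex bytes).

MEM[0x00,0x06,0x13] = 0a 69 69

D0: mem[0x13..0x18] <- [69 2f 9b 57 03 5b]
D1: mem[0x03..0x09] <- [b5 9a d4 ba 29 53 06]
D2: mem[0x02..0x05] <- [2f 9b 57 03]
D3: mem[0x1a..0x1b] <- [57 03]
D4: mem[0x05..0x08] <- [06 69 2f 9b]
D5: mem[0x03..0x04] <- [06 69]
query mem[0x00]=0x0a, mem[0x06]=0x69, mem[0x13]=0x69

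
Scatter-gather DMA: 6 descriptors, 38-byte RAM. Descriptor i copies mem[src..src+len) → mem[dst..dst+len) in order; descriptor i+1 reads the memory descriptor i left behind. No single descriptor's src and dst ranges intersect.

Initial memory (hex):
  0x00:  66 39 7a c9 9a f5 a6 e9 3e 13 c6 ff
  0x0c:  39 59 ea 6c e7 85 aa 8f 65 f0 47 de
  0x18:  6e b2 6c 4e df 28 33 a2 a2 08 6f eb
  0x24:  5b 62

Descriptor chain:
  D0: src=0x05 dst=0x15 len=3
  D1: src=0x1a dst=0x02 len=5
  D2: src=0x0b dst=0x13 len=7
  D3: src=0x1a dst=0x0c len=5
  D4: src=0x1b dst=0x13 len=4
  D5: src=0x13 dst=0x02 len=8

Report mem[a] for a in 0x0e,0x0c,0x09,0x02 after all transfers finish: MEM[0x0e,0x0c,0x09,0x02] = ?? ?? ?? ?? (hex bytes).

[0] 0x05->0x15 len=3 : f5 a6 e9
[1] 0x1a->0x02 len=5 : 6c 4e df 28 33
[2] 0x0b->0x13 len=7 : ff 39 59 ea 6c e7 85
[3] 0x1a->0x0c len=5 : 6c 4e df 28 33
[4] 0x1b->0x13 len=4 : 4e df 28 33
[5] 0x13->0x02 len=8 : 4e df 28 33 6c e7 85 6c
query mem[0x0e]=0xdf, mem[0x0c]=0x6c, mem[0x09]=0x6c, mem[0x02]=0x4e

MEM[0x0e,0x0c,0x09,0x02] = df 6c 6c 4e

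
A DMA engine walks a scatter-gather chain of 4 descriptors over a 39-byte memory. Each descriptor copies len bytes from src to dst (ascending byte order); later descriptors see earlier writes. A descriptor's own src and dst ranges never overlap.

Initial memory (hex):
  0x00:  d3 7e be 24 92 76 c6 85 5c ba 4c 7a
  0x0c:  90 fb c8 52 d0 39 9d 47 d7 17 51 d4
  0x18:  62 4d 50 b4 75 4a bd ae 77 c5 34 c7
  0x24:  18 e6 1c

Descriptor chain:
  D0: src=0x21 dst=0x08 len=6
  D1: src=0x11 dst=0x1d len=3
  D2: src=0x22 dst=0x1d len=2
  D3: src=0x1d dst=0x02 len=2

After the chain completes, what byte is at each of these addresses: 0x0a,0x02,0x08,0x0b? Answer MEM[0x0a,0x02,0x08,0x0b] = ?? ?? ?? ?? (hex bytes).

#0 dst[0x08+6] := {0xc5,0x34,0xc7,0x18,0xe6,0x1c}
#1 dst[0x1d+3] := {0x39,0x9d,0x47}
#2 dst[0x1d+2] := {0x34,0xc7}
#3 dst[0x02+2] := {0x34,0xc7}
query mem[0x0a]=0xc7, mem[0x02]=0x34, mem[0x08]=0xc5, mem[0x0b]=0x18

MEM[0x0a,0x02,0x08,0x0b] = c7 34 c5 18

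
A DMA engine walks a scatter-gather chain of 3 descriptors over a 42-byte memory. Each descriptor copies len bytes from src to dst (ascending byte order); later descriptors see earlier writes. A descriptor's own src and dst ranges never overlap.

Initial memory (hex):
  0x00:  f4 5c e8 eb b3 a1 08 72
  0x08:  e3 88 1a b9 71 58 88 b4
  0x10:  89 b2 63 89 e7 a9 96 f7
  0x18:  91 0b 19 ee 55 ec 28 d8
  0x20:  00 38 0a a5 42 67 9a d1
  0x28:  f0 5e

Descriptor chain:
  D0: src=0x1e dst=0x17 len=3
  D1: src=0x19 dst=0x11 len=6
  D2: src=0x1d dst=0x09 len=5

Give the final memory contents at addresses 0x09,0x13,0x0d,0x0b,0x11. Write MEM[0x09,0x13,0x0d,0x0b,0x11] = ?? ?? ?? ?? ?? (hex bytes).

MEM[0x09,0x13,0x0d,0x0b,0x11] = ec ee 38 d8 00

#0 dst[0x17+3] := {0x28,0xd8,0x00}
#1 dst[0x11+6] := {0x00,0x19,0xee,0x55,0xec,0x28}
#2 dst[0x09+5] := {0xec,0x28,0xd8,0x00,0x38}
query mem[0x09]=0xec, mem[0x13]=0xee, mem[0x0d]=0x38, mem[0x0b]=0xd8, mem[0x11]=0x00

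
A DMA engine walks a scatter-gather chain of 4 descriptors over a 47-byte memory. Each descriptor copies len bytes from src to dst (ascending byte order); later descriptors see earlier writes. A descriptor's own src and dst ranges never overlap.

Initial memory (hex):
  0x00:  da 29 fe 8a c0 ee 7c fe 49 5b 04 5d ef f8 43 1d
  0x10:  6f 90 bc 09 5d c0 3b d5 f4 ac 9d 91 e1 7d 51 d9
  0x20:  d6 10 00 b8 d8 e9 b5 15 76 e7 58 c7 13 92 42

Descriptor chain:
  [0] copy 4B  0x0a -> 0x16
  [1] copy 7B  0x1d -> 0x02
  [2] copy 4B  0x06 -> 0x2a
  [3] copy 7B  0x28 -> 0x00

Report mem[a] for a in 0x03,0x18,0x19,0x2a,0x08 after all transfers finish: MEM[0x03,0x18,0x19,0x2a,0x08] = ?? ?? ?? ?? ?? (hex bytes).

MEM[0x03,0x18,0x19,0x2a,0x08] = 00 ef f8 10 b8

  after D0: wrote 4B at 0x16 = 045deff8
  after D1: wrote 7B at 0x02 = 7d51d9d61000b8
  after D2: wrote 4B at 0x2a = 1000b85b
  after D3: wrote 7B at 0x00 = 76e71000b85b42
query mem[0x03]=0x00, mem[0x18]=0xef, mem[0x19]=0xf8, mem[0x2a]=0x10, mem[0x08]=0xb8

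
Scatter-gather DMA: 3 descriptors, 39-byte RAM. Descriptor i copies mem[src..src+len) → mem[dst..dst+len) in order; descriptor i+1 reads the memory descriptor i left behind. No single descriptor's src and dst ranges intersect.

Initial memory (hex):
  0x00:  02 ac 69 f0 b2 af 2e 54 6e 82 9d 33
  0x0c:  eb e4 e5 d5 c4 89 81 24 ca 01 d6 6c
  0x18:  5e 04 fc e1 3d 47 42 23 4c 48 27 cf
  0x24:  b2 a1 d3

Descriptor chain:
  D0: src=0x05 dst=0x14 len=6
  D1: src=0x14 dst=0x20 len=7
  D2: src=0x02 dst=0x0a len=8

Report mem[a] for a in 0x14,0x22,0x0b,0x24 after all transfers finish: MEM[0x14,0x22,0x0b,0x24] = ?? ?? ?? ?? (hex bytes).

D0: mem[0x14..0x19] <- [af 2e 54 6e 82 9d]
D1: mem[0x20..0x26] <- [af 2e 54 6e 82 9d fc]
D2: mem[0x0a..0x11] <- [69 f0 b2 af 2e 54 6e 82]
query mem[0x14]=0xaf, mem[0x22]=0x54, mem[0x0b]=0xf0, mem[0x24]=0x82

MEM[0x14,0x22,0x0b,0x24] = af 54 f0 82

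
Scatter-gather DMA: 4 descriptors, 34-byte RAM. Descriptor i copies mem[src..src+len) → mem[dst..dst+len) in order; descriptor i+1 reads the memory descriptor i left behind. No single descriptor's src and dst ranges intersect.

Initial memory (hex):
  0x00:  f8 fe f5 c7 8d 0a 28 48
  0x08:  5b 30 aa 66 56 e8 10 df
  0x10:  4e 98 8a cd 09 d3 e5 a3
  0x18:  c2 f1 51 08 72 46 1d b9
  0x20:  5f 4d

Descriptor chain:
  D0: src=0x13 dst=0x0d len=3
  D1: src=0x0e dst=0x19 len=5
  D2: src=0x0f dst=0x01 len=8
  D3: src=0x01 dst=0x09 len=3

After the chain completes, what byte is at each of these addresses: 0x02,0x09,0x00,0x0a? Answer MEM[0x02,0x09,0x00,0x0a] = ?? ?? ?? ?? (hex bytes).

MEM[0x02,0x09,0x00,0x0a] = 4e d3 f8 4e

#0 dst[0x0d+3] := {0xcd,0x09,0xd3}
#1 dst[0x19+5] := {0x09,0xd3,0x4e,0x98,0x8a}
#2 dst[0x01+8] := {0xd3,0x4e,0x98,0x8a,0xcd,0x09,0xd3,0xe5}
#3 dst[0x09+3] := {0xd3,0x4e,0x98}
query mem[0x02]=0x4e, mem[0x09]=0xd3, mem[0x00]=0xf8, mem[0x0a]=0x4e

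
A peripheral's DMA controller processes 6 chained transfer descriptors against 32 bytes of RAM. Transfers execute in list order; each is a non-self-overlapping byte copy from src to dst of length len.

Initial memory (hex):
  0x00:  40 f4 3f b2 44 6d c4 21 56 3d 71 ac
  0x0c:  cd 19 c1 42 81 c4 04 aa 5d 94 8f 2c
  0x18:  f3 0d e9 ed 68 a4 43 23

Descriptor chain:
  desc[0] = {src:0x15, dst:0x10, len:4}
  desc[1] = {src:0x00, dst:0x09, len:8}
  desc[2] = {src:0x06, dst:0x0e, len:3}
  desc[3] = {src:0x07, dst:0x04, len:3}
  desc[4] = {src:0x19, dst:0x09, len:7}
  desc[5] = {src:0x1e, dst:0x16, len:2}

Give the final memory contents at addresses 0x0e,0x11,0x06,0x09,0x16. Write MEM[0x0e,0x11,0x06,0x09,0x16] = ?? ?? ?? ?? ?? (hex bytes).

#0 dst[0x10+4] := {0x94,0x8f,0x2c,0xf3}
#1 dst[0x09+8] := {0x40,0xf4,0x3f,0xb2,0x44,0x6d,0xc4,0x21}
#2 dst[0x0e+3] := {0xc4,0x21,0x56}
#3 dst[0x04+3] := {0x21,0x56,0x40}
#4 dst[0x09+7] := {0x0d,0xe9,0xed,0x68,0xa4,0x43,0x23}
#5 dst[0x16+2] := {0x43,0x23}
query mem[0x0e]=0x43, mem[0x11]=0x8f, mem[0x06]=0x40, mem[0x09]=0x0d, mem[0x16]=0x43

MEM[0x0e,0x11,0x06,0x09,0x16] = 43 8f 40 0d 43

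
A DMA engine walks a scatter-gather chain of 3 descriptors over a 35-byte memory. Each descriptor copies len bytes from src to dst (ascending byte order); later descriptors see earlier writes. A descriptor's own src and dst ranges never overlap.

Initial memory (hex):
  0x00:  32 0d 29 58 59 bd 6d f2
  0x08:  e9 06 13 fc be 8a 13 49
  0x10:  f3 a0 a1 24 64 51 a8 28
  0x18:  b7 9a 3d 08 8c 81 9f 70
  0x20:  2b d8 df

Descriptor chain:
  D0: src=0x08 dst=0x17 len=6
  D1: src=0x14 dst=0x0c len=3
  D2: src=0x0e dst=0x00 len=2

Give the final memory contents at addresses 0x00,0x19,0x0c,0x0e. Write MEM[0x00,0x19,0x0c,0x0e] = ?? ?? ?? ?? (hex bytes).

  after D0: wrote 6B at 0x17 = e90613fcbe8a
  after D1: wrote 3B at 0x0c = 6451a8
  after D2: wrote 2B at 0x00 = a849
query mem[0x00]=0xa8, mem[0x19]=0x13, mem[0x0c]=0x64, mem[0x0e]=0xa8

MEM[0x00,0x19,0x0c,0x0e] = a8 13 64 a8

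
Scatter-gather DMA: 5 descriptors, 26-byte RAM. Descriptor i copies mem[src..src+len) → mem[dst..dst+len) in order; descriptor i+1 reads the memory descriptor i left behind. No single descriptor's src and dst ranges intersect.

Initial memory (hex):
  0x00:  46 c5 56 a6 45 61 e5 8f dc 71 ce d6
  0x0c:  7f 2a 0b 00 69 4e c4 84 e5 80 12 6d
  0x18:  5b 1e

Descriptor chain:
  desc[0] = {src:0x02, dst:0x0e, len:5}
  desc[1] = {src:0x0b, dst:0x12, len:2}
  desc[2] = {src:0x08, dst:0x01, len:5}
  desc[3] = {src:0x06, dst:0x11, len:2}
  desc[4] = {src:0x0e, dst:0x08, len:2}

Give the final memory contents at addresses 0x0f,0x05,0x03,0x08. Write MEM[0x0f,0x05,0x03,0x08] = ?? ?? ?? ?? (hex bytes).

D0: mem[0x0e..0x12] <- [56 a6 45 61 e5]
D1: mem[0x12..0x13] <- [d6 7f]
D2: mem[0x01..0x05] <- [dc 71 ce d6 7f]
D3: mem[0x11..0x12] <- [e5 8f]
D4: mem[0x08..0x09] <- [56 a6]
query mem[0x0f]=0xa6, mem[0x05]=0x7f, mem[0x03]=0xce, mem[0x08]=0x56

MEM[0x0f,0x05,0x03,0x08] = a6 7f ce 56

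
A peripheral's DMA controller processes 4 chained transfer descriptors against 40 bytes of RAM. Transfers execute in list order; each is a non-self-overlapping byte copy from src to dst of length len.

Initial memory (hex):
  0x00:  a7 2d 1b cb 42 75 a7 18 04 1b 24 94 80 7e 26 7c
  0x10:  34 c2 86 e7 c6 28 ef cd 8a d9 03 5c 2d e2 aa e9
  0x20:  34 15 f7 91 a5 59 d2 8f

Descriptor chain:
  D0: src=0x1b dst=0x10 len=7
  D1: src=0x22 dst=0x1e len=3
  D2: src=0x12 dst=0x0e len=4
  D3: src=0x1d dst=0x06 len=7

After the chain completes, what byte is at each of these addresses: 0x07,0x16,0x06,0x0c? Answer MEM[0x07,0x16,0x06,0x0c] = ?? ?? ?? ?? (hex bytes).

D0: mem[0x10..0x16] <- [5c 2d e2 aa e9 34 15]
D1: mem[0x1e..0x20] <- [f7 91 a5]
D2: mem[0x0e..0x11] <- [e2 aa e9 34]
D3: mem[0x06..0x0c] <- [e2 f7 91 a5 15 f7 91]
query mem[0x07]=0xf7, mem[0x16]=0x15, mem[0x06]=0xe2, mem[0x0c]=0x91

MEM[0x07,0x16,0x06,0x0c] = f7 15 e2 91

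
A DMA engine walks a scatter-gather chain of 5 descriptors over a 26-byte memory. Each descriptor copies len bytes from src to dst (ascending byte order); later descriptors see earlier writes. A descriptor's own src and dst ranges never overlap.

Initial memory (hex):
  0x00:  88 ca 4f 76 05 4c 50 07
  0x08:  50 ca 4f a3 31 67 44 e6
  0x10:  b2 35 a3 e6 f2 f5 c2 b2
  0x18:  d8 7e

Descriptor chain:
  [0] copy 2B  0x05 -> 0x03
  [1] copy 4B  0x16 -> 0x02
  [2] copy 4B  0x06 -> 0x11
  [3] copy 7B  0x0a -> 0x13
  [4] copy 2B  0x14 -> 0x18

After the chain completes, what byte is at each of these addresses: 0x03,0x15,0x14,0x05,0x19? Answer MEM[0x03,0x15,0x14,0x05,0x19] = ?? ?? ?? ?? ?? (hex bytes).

D0: mem[0x03..0x04] <- [4c 50]
D1: mem[0x02..0x05] <- [c2 b2 d8 7e]
D2: mem[0x11..0x14] <- [50 07 50 ca]
D3: mem[0x13..0x19] <- [4f a3 31 67 44 e6 b2]
D4: mem[0x18..0x19] <- [a3 31]
query mem[0x03]=0xb2, mem[0x15]=0x31, mem[0x14]=0xa3, mem[0x05]=0x7e, mem[0x19]=0x31

MEM[0x03,0x15,0x14,0x05,0x19] = b2 31 a3 7e 31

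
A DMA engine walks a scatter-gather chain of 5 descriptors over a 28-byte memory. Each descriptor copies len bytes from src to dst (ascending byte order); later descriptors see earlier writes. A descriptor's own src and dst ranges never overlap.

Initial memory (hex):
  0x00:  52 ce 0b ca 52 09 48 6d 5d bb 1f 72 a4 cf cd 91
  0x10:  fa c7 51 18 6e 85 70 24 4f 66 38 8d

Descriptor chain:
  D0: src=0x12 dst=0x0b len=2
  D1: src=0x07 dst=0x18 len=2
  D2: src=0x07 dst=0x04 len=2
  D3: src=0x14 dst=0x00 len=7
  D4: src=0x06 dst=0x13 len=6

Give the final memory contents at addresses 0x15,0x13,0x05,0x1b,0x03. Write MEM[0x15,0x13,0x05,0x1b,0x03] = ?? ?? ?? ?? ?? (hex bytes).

MEM[0x15,0x13,0x05,0x1b,0x03] = 5d 38 5d 8d 24

  after D0: wrote 2B at 0x0b = 5118
  after D1: wrote 2B at 0x18 = 6d5d
  after D2: wrote 2B at 0x04 = 6d5d
  after D3: wrote 7B at 0x00 = 6e8570246d5d38
  after D4: wrote 6B at 0x13 = 386d5dbb1f51
query mem[0x15]=0x5d, mem[0x13]=0x38, mem[0x05]=0x5d, mem[0x1b]=0x8d, mem[0x03]=0x24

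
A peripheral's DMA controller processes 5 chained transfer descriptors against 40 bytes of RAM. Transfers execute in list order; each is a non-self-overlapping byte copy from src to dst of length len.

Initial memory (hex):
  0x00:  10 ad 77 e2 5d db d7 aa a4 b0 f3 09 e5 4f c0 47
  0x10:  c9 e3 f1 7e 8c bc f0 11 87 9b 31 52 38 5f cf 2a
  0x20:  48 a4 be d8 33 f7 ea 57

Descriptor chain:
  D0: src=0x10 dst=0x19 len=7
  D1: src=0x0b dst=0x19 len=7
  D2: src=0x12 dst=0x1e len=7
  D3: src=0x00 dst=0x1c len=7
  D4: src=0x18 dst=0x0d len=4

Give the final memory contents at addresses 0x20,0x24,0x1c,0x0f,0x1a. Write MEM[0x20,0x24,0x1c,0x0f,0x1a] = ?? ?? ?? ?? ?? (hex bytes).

#0 dst[0x19+7] := {0xc9,0xe3,0xf1,0x7e,0x8c,0xbc,0xf0}
#1 dst[0x19+7] := {0x09,0xe5,0x4f,0xc0,0x47,0xc9,0xe3}
#2 dst[0x1e+7] := {0xf1,0x7e,0x8c,0xbc,0xf0,0x11,0x87}
#3 dst[0x1c+7] := {0x10,0xad,0x77,0xe2,0x5d,0xdb,0xd7}
#4 dst[0x0d+4] := {0x87,0x09,0xe5,0x4f}
query mem[0x20]=0x5d, mem[0x24]=0x87, mem[0x1c]=0x10, mem[0x0f]=0xe5, mem[0x1a]=0xe5

MEM[0x20,0x24,0x1c,0x0f,0x1a] = 5d 87 10 e5 e5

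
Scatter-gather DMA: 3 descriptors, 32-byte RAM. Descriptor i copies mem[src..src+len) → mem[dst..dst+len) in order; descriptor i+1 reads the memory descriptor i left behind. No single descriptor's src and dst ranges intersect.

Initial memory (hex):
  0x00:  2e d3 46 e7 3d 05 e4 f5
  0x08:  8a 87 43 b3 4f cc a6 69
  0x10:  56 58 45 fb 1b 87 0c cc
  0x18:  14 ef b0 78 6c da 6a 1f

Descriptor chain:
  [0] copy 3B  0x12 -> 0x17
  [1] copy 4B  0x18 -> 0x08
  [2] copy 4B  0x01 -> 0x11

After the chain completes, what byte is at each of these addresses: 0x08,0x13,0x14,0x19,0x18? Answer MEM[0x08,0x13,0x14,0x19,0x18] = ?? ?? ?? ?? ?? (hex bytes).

  after D0: wrote 3B at 0x17 = 45fb1b
  after D1: wrote 4B at 0x08 = fb1bb078
  after D2: wrote 4B at 0x11 = d346e73d
query mem[0x08]=0xfb, mem[0x13]=0xe7, mem[0x14]=0x3d, mem[0x19]=0x1b, mem[0x18]=0xfb

MEM[0x08,0x13,0x14,0x19,0x18] = fb e7 3d 1b fb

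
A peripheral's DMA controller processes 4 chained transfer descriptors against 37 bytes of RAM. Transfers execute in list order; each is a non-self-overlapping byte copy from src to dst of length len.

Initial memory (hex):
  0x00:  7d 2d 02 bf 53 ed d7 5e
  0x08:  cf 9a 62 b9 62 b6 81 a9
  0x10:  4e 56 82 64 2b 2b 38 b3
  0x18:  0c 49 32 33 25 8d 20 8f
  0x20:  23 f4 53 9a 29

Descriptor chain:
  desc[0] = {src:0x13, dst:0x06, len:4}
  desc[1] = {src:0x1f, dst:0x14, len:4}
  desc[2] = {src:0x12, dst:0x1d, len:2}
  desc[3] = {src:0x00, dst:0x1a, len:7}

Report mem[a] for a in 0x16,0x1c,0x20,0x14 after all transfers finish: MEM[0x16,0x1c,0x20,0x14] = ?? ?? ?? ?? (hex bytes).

MEM[0x16,0x1c,0x20,0x14] = f4 02 64 8f

[0] 0x13->0x06 len=4 : 64 2b 2b 38
[1] 0x1f->0x14 len=4 : 8f 23 f4 53
[2] 0x12->0x1d len=2 : 82 64
[3] 0x00->0x1a len=7 : 7d 2d 02 bf 53 ed 64
query mem[0x16]=0xf4, mem[0x1c]=0x02, mem[0x20]=0x64, mem[0x14]=0x8f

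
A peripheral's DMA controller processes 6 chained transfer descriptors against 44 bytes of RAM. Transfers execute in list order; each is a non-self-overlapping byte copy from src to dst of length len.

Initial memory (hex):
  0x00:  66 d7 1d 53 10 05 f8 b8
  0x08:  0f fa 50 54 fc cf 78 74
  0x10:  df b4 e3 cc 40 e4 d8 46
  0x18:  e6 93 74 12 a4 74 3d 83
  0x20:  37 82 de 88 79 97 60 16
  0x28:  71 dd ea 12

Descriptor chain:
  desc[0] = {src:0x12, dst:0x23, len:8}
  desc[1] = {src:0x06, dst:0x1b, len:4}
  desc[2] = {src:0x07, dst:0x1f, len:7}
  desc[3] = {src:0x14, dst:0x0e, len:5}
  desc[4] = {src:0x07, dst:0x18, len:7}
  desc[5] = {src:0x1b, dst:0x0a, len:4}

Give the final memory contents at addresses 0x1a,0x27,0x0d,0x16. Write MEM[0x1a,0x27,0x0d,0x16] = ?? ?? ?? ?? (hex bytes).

MEM[0x1a,0x27,0x0d,0x16] = fa d8 cf d8

[0] 0x12->0x23 len=8 : e3 cc 40 e4 d8 46 e6 93
[1] 0x06->0x1b len=4 : f8 b8 0f fa
[2] 0x07->0x1f len=7 : b8 0f fa 50 54 fc cf
[3] 0x14->0x0e len=5 : 40 e4 d8 46 e6
[4] 0x07->0x18 len=7 : b8 0f fa 50 54 fc cf
[5] 0x1b->0x0a len=4 : 50 54 fc cf
query mem[0x1a]=0xfa, mem[0x27]=0xd8, mem[0x0d]=0xcf, mem[0x16]=0xd8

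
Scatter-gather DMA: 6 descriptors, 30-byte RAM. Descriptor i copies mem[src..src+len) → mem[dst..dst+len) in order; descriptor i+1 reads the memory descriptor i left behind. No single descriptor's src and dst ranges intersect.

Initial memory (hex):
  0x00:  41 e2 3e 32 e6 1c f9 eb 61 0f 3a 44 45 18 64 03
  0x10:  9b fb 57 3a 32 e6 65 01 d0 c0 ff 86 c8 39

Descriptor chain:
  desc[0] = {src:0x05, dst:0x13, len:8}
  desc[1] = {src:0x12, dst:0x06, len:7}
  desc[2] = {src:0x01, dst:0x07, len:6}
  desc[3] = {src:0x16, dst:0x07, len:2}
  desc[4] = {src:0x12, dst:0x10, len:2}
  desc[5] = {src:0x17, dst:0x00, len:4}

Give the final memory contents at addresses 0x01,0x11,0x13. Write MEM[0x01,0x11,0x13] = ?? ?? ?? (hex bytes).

#0 dst[0x13+8] := {0x1c,0xf9,0xeb,0x61,0x0f,0x3a,0x44,0x45}
#1 dst[0x06+7] := {0x57,0x1c,0xf9,0xeb,0x61,0x0f,0x3a}
#2 dst[0x07+6] := {0xe2,0x3e,0x32,0xe6,0x1c,0x57}
#3 dst[0x07+2] := {0x61,0x0f}
#4 dst[0x10+2] := {0x57,0x1c}
#5 dst[0x00+4] := {0x0f,0x3a,0x44,0x45}
query mem[0x01]=0x3a, mem[0x11]=0x1c, mem[0x13]=0x1c

MEM[0x01,0x11,0x13] = 3a 1c 1c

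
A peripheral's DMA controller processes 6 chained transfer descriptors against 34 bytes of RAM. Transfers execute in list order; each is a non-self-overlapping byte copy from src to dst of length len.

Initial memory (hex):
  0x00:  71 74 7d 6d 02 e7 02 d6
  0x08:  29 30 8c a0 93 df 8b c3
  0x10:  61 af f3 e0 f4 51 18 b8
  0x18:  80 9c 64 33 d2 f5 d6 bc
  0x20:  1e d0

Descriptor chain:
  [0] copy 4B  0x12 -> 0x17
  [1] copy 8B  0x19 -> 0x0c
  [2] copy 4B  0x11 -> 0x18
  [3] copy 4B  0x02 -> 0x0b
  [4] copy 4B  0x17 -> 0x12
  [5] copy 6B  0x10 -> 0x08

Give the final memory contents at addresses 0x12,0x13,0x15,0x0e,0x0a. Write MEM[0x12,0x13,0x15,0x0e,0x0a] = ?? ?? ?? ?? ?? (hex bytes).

MEM[0x12,0x13,0x15,0x0e,0x0a] = f3 d6 1e e7 f3

  after D0: wrote 4B at 0x17 = f3e0f451
  after D1: wrote 8B at 0x0c = f45133d2f5d6bc1e
  after D2: wrote 4B at 0x18 = d6bc1ef4
  after D3: wrote 4B at 0x0b = 7d6d02e7
  after D4: wrote 4B at 0x12 = f3d6bc1e
  after D5: wrote 6B at 0x08 = f5d6f3d6bc1e
query mem[0x12]=0xf3, mem[0x13]=0xd6, mem[0x15]=0x1e, mem[0x0e]=0xe7, mem[0x0a]=0xf3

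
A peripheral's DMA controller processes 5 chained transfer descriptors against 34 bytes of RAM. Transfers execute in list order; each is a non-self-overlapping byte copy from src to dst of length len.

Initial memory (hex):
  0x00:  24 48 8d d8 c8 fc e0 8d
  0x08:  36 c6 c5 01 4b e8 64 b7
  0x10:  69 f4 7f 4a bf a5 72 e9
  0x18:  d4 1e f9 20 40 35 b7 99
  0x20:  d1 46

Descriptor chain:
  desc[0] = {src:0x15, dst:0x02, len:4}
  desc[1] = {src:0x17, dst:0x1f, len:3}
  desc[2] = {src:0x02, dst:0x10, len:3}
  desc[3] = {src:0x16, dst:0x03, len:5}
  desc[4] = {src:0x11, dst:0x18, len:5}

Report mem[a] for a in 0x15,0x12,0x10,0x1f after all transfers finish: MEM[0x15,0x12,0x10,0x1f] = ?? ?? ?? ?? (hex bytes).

D0: mem[0x02..0x05] <- [a5 72 e9 d4]
D1: mem[0x1f..0x21] <- [e9 d4 1e]
D2: mem[0x10..0x12] <- [a5 72 e9]
D3: mem[0x03..0x07] <- [72 e9 d4 1e f9]
D4: mem[0x18..0x1c] <- [72 e9 4a bf a5]
query mem[0x15]=0xa5, mem[0x12]=0xe9, mem[0x10]=0xa5, mem[0x1f]=0xe9

MEM[0x15,0x12,0x10,0x1f] = a5 e9 a5 e9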